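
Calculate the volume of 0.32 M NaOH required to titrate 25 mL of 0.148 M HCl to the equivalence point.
V_{base} = 11.6 mL

At equivalence: moles acid = moles base.
moles HCl = 0.148 M × 0.025 L = 0.0037 mol
V_NaOH = 0.0037 mol ÷ 0.32 M = 0.01156 L = 11.6 mL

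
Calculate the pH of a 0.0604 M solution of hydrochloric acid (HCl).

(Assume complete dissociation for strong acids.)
pH = 1.22

[H⁺] = 0.0604 M for strong acid. pH = -log[H⁺] = -log(0.0604)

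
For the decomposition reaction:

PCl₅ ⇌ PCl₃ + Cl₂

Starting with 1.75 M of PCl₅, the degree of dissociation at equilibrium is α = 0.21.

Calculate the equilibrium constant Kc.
K_c = 0.0977

x = α·[A]₀ = 0.21 × 1.75 = 0.3675 M dissociated.
At eq: [PCl₅] = 1.75 − 0.3675 = 1.383 M; [PCl₃] = [Cl₂] = x = 0.3675 M.
Kc = [PCl₃][Cl₂]/[PCl₅] = (0.3675)²/1.383 = 0.09769.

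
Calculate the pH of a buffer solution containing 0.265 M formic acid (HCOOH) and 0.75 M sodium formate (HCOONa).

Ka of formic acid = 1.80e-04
pH = 4.20

pKa = -log(1.80e-04) = 3.74. pH = pKa + log([A⁻]/[HA]) = 3.74 + log(0.75/0.265)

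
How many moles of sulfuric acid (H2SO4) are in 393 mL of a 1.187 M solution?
Moles = Molarity × Volume (L)
Moles = 1.187 M × 0.393 L = 0.4665 mol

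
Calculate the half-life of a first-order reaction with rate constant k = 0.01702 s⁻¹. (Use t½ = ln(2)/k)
40.73 s

t½ = ln(2)/k = 0.6931/0.01702 = 40.73 s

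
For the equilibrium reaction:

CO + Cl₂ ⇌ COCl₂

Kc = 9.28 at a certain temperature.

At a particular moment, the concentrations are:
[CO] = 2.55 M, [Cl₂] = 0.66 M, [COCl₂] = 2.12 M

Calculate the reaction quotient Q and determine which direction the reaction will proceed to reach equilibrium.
Q = 1.260, Q < K, reaction proceeds forward (toward products)

Q = ([COCl₂]) / ([CO] × [Cl₂])
  = ((2.12)) / ((2.55)·(0.66)) = 2.12/1.683 = 1.26
Since Q = 1.26 < Kc = 9.28, the reaction proceeds forward (toward products) to reach equilibrium.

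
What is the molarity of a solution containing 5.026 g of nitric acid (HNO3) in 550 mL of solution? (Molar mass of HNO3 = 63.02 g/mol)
Moles of HNO3 = 5.026 g ÷ 63.02 g/mol = 0.0797525 mol
Volume = 550 mL = 0.55 L
Molarity = 0.0797525 mol ÷ 0.55 L = 0.145 M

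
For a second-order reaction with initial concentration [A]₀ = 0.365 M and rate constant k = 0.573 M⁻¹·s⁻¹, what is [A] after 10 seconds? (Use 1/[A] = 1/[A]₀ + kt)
0.1181 M

1/[A] = 1/[A]₀ + k·t = 1/0.365 + (0.573)·(10) = 2.7397 + 5.7300 = 8.4697
[A] = 1/8.4697 = 0.1181 M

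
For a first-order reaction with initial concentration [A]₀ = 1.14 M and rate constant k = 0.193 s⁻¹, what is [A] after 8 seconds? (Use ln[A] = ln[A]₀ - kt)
0.2434 M

ln[A] = ln[A]₀ - k·t = ln(1.14) - (0.193)·(8) = 0.1310 - 1.5440 = -1.4130
[A] = e^(-1.4130) = 0.2434 M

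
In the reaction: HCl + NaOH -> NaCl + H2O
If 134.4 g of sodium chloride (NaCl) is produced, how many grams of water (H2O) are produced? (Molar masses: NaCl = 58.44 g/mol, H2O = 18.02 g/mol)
Moles of NaCl = 134.4 g ÷ 58.44 g/mol = 2.29979 mol
Mole ratio: 1 mol H2O / 1 mol NaCl
Moles of H2O = 2.29979 × (1/1) = 2.29979 mol
Mass of H2O = 2.29979 mol × 18.02 g/mol = 41.44 g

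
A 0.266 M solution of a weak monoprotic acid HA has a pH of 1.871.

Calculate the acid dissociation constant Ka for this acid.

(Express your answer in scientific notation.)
K_a = 7.17e-04

[H⁺] = 10^(−pH) = 10^(−1.871) = 1.346e-02 M. For HA ⇌ H⁺ + A⁻, Ka = x²/(C − x) = (1.346e-02)²/(0.266 − 1.346e-02) = 7.17e-04.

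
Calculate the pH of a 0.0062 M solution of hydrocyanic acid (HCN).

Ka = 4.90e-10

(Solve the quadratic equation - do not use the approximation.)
pH = 5.76

x² + Ka×x - Ka×C = 0. Using quadratic formula: [H⁺] = 1.7427e-06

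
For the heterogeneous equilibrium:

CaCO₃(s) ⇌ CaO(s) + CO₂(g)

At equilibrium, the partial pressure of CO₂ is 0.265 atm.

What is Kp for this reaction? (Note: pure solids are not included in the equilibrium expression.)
K_p = 0.265

Solids (CaCO₃, CaO) have activity 1 and are excluded.
Kp = P(CO₂) = 0.265.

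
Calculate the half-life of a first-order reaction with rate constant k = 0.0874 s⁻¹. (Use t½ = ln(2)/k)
7.93 s

t½ = ln(2)/k = 0.6931/0.0874 = 7.93 s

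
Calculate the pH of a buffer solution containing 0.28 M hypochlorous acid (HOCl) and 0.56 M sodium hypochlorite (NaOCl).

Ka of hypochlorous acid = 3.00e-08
pH = 7.82

pKa = -log(3.00e-08) = 7.52. pH = pKa + log([A⁻]/[HA]) = 7.52 + log(0.56/0.28)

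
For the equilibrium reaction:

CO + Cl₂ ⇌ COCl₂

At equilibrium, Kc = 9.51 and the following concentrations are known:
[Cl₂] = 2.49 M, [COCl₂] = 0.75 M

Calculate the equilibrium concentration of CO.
[CO] = 0.0317 M

Kc = ([COCl₂]) / ([CO] × [Cl₂]) = 9.51
[CO]^1 = (product terms)/(Kc · other reactant terms) = 0.75 / (9.51 · 2.49) = 0.031672
[CO] = 0.0317 M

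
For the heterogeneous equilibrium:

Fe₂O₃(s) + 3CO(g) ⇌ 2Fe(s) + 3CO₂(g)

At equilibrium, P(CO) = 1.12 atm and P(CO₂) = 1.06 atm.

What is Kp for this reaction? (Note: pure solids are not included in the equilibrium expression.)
K_p = 0.848

Solids (Fe₂O₃, Fe) are excluded.
Kp = P(CO₂)³/P(CO)³ = (1.06)³/(1.12)³ = 1.191/1.405 = 0.848.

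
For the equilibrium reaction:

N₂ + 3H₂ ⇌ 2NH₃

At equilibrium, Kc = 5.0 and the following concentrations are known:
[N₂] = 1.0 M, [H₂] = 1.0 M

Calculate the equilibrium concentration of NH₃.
[NH₃] = 2.2361 M

Kc = ([NH₃]^2) / ([N₂] × [H₂]^3) = 5.0
[NH₃]^2 = Kc · (reactant terms)/(other product terms) = 5.0 · 1 / 1 = 5
[NH₃] = (5)^(1/2) = 2.2361 M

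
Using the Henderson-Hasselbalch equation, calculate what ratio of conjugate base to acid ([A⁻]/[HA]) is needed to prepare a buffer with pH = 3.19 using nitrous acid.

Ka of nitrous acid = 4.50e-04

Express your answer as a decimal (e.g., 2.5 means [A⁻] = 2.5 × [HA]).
[A⁻]/[HA] = 0.697

pKa = −log(4.50e-04) = 3.3468. pH = pKa + log([A⁻]/[HA]). 3.19 = 3.3468 + log(ratio). log(ratio) = 3.19 − 3.3468 = -0.1568. ratio = 10^(-0.1568) = 0.697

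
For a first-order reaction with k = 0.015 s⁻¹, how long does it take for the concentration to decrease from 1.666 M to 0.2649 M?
122.59 s

From ln[A] = ln[A]₀ - k·t: t = ln([A]₀/[A])/k = ln(1.666/0.2649)/0.015 = ln(6.2892)/0.015 = 1.8388/0.015 = 122.59 s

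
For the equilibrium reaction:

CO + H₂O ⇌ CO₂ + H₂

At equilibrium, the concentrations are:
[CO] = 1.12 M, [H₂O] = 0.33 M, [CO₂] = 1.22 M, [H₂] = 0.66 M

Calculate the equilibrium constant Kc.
K_c = 2.1786

Kc = ([CO₂] × [H₂]) / ([CO] × [H₂O])
   = ((1.22)·(0.66)) / ((1.12)·(0.33))
   = 0.8052 / 0.3696 = 2.1786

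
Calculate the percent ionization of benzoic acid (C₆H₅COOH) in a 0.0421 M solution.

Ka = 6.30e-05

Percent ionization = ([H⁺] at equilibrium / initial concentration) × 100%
Percent ionization = 3.79%

Let x = [H⁺]. Ka = x²/(C - x) ⇒ x² + (6.30e-05)x - (6.30e-05)(0.0421) = 0. x = 1.5974e-03. Percent = (1.5974e-03/0.0421) × 100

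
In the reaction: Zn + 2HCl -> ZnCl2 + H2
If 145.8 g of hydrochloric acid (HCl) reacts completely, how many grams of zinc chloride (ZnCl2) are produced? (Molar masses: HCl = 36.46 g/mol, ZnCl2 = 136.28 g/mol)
Moles of HCl = 145.8 g ÷ 36.46 g/mol = 3.9989 mol
Mole ratio: 1 mol ZnCl2 / 2 mol HCl
Moles of ZnCl2 = 3.9989 × (1/2) = 1.99945 mol
Mass of ZnCl2 = 1.99945 mol × 136.28 g/mol = 272.5 g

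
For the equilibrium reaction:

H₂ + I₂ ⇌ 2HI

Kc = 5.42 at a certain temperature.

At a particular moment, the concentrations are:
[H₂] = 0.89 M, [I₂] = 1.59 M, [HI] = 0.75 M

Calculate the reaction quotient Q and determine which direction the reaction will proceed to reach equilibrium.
Q = 0.397, Q < K, reaction proceeds forward (toward products)

Q = ([HI]^2) / ([H₂] × [I₂])
  = ((0.75)^2) / ((0.89)·(1.59)) = 0.5625/1.4151 = 0.3975
Since Q = 0.3975 < Kc = 5.42, the reaction proceeds forward (toward products) to reach equilibrium.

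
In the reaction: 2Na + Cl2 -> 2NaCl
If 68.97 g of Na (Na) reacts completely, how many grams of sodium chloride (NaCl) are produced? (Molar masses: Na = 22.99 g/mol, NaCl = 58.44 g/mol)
Moles of Na = 68.97 g ÷ 22.99 g/mol = 3 mol
Mole ratio: 2 mol NaCl / 2 mol Na
Moles of NaCl = 3 × (2/2) = 3 mol
Mass of NaCl = 3 mol × 58.44 g/mol = 175.3 g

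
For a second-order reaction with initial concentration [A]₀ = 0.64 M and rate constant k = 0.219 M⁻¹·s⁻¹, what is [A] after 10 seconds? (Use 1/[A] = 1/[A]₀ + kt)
0.2665 M

1/[A] = 1/[A]₀ + k·t = 1/0.64 + (0.219)·(10) = 1.5625 + 2.1900 = 3.7525
[A] = 1/3.7525 = 0.2665 M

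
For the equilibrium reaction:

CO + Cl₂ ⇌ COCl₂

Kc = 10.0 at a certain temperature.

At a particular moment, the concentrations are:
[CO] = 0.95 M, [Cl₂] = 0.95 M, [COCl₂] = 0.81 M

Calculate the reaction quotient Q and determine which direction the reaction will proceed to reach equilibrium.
Q = 0.898, Q < K, reaction proceeds forward (toward products)

Q = ([COCl₂]) / ([CO] × [Cl₂])
  = ((0.81)) / ((0.95)·(0.95)) = 0.81/0.9025 = 0.8975
Since Q = 0.8975 < Kc = 10.0, the reaction proceeds forward (toward products) to reach equilibrium.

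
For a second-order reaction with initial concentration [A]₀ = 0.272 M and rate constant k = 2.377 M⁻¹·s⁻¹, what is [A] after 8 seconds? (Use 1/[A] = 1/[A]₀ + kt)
0.0441 M

1/[A] = 1/[A]₀ + k·t = 1/0.272 + (2.377)·(8) = 3.6765 + 19.0160 = 22.6925
[A] = 1/22.6925 = 0.0441 M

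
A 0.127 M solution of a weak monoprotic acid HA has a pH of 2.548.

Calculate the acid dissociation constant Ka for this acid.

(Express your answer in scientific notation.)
K_a = 6.46e-05

[H⁺] = 10^(−pH) = 10^(−2.548) = 2.831e-03 M. For HA ⇌ H⁺ + A⁻, Ka = x²/(C − x) = (2.831e-03)²/(0.127 − 2.831e-03) = 6.46e-05.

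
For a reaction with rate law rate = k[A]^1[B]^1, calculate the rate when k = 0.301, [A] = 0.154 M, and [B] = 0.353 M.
0.01636 M/s

rate = k·[A]^1·[B]^1 = 0.301·(0.154)^1·(0.353)^1 = 0.301·0.154·0.353 = 0.01636 M/s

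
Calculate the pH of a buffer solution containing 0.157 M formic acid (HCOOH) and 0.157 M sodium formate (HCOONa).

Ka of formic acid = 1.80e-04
pH = 3.74

pKa = -log(1.80e-04) = 3.74. pH = pKa + log([A⁻]/[HA]) = 3.74 + log(0.157/0.157)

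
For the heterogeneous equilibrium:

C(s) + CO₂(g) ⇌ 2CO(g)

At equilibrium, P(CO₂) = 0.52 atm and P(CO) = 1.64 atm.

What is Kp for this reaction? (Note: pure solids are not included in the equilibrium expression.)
K_p = 5.172

Solid C is excluded.
Kp = P(CO)²/P(CO₂) = (1.64)²/0.52 = 2.69/0.52 = 5.172.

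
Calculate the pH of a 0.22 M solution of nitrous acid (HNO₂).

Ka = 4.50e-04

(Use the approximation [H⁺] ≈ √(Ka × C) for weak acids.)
pH = 2.00

[H⁺] = √(Ka × C) = √(4.50e-04 × 0.22) = 9.9499e-03. pH = -log(9.9499e-03)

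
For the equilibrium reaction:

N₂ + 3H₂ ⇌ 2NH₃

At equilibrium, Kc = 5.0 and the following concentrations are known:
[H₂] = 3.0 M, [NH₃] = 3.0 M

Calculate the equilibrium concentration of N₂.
[N₂] = 0.0667 M

Kc = ([NH₃]^2) / ([N₂] × [H₂]^3) = 5.0
[N₂]^1 = (product terms)/(Kc · other reactant terms) = 9 / (5.0 · 27) = 0.066667
[N₂] = 0.0667 M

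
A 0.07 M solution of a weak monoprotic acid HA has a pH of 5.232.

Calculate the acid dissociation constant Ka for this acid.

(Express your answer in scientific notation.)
K_a = 4.91e-10

[H⁺] = 10^(−pH) = 10^(−5.232) = 5.861e-06 M. For HA ⇌ H⁺ + A⁻, Ka = x²/(C − x) = (5.861e-06)²/(0.07 − 5.861e-06) = 4.91e-10.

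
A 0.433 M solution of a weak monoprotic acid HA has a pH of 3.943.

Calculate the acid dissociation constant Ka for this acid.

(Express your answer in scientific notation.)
K_a = 3.00e-08

[H⁺] = 10^(−pH) = 10^(−3.943) = 1.140e-04 M. For HA ⇌ H⁺ + A⁻, Ka = x²/(C − x) = (1.140e-04)²/(0.433 − 1.140e-04) = 3.00e-08.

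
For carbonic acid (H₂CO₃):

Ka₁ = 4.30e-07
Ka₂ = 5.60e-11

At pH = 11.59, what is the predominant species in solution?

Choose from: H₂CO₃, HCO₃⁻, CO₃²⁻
CO₃²⁻

pKa1 = 6.37, pKa2 = 10.25. Each pKa is the crossover between adjacent species; pH = 11.59 lies in the region where CO₃²⁻ predominates.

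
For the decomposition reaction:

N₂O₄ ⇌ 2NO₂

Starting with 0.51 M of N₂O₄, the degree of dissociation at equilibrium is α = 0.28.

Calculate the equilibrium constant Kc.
K_c = 0.2221

x = α·[A]₀ = 0.28 × 0.51 = 0.1428 M dissociated.
At eq: [N₂O₄] = 0.51 − 0.1428 = 0.3672 M; [NO₂] = 2x = 0.2856 M.
Kc = [NO₂]²/[N₂O₄] = (0.2856)²/0.3672 = 0.2221.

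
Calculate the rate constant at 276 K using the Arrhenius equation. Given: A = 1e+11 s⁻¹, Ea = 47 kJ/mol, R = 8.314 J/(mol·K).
1.27e+02 s⁻¹

k = A·exp(-Ea/(R·T)) = 1e+11·exp(-47000/(8.314·276)) = 1e+11·exp(-20.4823) = 1e+11·1.2725e-09 = 1.27e+02 s⁻¹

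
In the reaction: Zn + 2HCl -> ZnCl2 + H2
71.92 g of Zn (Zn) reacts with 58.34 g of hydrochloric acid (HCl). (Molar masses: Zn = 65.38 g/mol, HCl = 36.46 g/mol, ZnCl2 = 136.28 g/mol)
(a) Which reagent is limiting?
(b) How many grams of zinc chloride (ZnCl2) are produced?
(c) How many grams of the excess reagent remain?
(a) HCl, (b) 109 g, (c) 19.61 g

Moles of Zn = 71.92 g ÷ 65.38 g/mol = 1.10003 mol
Moles of HCl = 58.34 g ÷ 36.46 g/mol = 1.60011 mol
Moles ÷ coefficient: Zn: 1.10003/1 = 1.1, HCl: 1.60011/2 = 0.8001
(a) HCl has the smaller value, so HCl is the limiting reagent.
(b) Moles of ZnCl2 = 1.60011 mol HCl × (1/2) = 0.800055 mol; mass = 0.800055 mol × 136.28 g/mol = 109 g
(c) Zn consumed = 1.60011 × (1/2) = 0.800055 mol; remaining = 1.10003 − 0.800055 = 0.299976 mol; mass = 0.299976 mol × 65.38 g/mol = 19.61 g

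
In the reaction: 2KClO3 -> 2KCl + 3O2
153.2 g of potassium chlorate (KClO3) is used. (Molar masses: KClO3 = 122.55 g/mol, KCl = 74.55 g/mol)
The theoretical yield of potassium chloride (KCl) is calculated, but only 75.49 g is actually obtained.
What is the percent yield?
Moles of KClO3 = 153.2 g ÷ 122.55 g/mol = 1.2501 mol
Mole ratio: 2 mol KCl / 2 mol KClO3
Moles of KCl = 1.2501 × (2/2) = 1.2501 mol
Theoretical yield = 1.2501 mol × 74.55 g/mol = 93.195 g
Actual yield = 75.49 g
Percent yield = (75.49 / 93.195) × 100% = 81.0%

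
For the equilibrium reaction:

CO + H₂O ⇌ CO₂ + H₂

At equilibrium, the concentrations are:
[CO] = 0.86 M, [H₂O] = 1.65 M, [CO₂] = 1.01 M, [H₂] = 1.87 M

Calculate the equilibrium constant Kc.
K_c = 1.3310

Kc = ([CO₂] × [H₂]) / ([CO] × [H₂O])
   = ((1.01)·(1.87)) / ((0.86)·(1.65))
   = 1.8887 / 1.419 = 1.3310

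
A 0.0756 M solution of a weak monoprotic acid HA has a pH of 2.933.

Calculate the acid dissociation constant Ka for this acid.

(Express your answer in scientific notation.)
K_a = 1.83e-05

[H⁺] = 10^(−pH) = 10^(−2.933) = 1.167e-03 M. For HA ⇌ H⁺ + A⁻, Ka = x²/(C − x) = (1.167e-03)²/(0.0756 − 1.167e-03) = 1.83e-05.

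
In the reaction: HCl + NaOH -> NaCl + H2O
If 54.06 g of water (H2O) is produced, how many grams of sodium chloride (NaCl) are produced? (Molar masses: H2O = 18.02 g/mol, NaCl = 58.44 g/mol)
Moles of H2O = 54.06 g ÷ 18.02 g/mol = 3 mol
Mole ratio: 1 mol NaCl / 1 mol H2O
Moles of NaCl = 3 × (1/1) = 3 mol
Mass of NaCl = 3 mol × 58.44 g/mol = 175.3 g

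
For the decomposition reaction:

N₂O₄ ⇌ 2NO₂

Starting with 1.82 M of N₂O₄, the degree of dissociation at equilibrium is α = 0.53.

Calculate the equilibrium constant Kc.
K_c = 4.3510

x = α·[A]₀ = 0.53 × 1.82 = 0.9646 M dissociated.
At eq: [N₂O₄] = 1.82 − 0.9646 = 0.8554 M; [NO₂] = 2x = 1.929 M.
Kc = [NO₂]²/[N₂O₄] = (1.929)²/0.8554 = 4.351.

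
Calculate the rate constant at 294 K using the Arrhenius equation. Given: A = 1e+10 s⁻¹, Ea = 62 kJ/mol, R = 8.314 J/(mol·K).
9.64e-02 s⁻¹

k = A·exp(-Ea/(R·T)) = 1e+10·exp(-62000/(8.314·294)) = 1e+10·exp(-25.3650) = 1e+10·9.6413e-12 = 9.64e-02 s⁻¹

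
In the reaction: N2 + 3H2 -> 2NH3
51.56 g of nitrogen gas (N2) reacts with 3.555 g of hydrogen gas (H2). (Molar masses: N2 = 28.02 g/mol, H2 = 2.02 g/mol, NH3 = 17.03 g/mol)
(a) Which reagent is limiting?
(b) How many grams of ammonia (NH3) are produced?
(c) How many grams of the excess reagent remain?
(a) H2, (b) 19.98 g, (c) 35.12 g

Moles of N2 = 51.56 g ÷ 28.02 g/mol = 1.84011 mol
Moles of H2 = 3.555 g ÷ 2.02 g/mol = 1.7599 mol
Moles ÷ coefficient: N2: 1.84011/1 = 1.84, H2: 1.7599/3 = 0.5866
(a) H2 has the smaller value, so H2 is the limiting reagent.
(b) Moles of NH3 = 1.7599 mol H2 × (2/3) = 1.17327 mol; mass = 1.17327 mol × 17.03 g/mol = 19.98 g
(c) N2 consumed = 1.7599 × (1/3) = 0.586634 mol; remaining = 1.84011 − 0.586634 = 1.25348 mol; mass = 1.25348 mol × 28.02 g/mol = 35.12 g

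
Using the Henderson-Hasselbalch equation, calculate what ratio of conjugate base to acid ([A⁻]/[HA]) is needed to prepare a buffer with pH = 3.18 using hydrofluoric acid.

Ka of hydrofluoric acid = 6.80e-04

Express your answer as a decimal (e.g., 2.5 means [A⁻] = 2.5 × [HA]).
[A⁻]/[HA] = 1.029

pKa = −log(6.80e-04) = 3.1675. pH = pKa + log([A⁻]/[HA]). 3.18 = 3.1675 + log(ratio). log(ratio) = 3.18 − 3.1675 = 0.0125. ratio = 10^(0.0125) = 1.029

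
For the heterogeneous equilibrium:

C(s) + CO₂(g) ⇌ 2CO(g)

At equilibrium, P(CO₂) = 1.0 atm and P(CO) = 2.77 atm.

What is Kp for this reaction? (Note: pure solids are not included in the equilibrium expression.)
K_p = 7.673

Solid C is excluded.
Kp = P(CO)²/P(CO₂) = (2.77)²/1.0 = 7.673/1.0 = 7.673.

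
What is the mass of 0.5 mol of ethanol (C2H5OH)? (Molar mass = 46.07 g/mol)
Mass = 0.5 mol × 46.07 g/mol = 23.04 g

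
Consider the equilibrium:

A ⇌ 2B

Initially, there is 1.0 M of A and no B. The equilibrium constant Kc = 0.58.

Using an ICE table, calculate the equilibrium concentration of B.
[B] = 0.630 M

ICE: [A] = 1.0 − x, [B] = 2x.
Kc = (2x)²/(1.0 − x) = 0.58 ⇒ 4x² + 0.58x − 0.58 = 0.
x = (−0.58 + √(0.58² + 4·4·0.58))/(2·4) = (−0.58 + √9.6164)/8 = 0.31513.
[B] = 2x = 0.630 M.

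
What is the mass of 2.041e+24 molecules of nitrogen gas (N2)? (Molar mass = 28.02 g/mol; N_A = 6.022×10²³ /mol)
Moles = 2.041e+24 ÷ 6.022×10²³ = 3.38924 mol
Mass = 3.38924 mol × 28.02 g/mol = 94.97 g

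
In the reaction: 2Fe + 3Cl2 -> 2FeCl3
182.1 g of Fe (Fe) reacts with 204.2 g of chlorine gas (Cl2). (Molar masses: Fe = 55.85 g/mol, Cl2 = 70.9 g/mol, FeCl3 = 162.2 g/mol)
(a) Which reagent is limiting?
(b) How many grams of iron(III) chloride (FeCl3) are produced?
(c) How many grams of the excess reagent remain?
(a) Cl2, (b) 311.4 g, (c) 74.86 g

Moles of Fe = 182.1 g ÷ 55.85 g/mol = 3.26052 mol
Moles of Cl2 = 204.2 g ÷ 70.9 g/mol = 2.88011 mol
Moles ÷ coefficient: Fe: 3.26052/2 = 1.63, Cl2: 2.88011/3 = 0.96
(a) Cl2 has the smaller value, so Cl2 is the limiting reagent.
(b) Moles of FeCl3 = 2.88011 mol Cl2 × (2/3) = 1.92008 mol; mass = 1.92008 mol × 162.2 g/mol = 311.4 g
(c) Fe consumed = 2.88011 × (2/3) = 1.92008 mol; remaining = 3.26052 − 1.92008 = 1.34044 mol; mass = 1.34044 mol × 55.85 g/mol = 74.86 g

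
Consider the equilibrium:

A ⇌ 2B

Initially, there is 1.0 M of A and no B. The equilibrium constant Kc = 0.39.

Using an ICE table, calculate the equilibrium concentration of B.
[B] = 0.535 M

ICE: [A] = 1.0 − x, [B] = 2x.
Kc = (2x)²/(1.0 − x) = 0.39 ⇒ 4x² + 0.39x − 0.39 = 0.
x = (−0.39 + √(0.39² + 4·4·0.39))/(2·4) = (−0.39 + √6.3921)/8 = 0.26728.
[B] = 2x = 0.535 M.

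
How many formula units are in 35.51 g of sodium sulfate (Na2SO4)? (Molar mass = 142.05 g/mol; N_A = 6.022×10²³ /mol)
Moles = 35.51 g ÷ 142.05 g/mol = 0.249982 mol
Formula units = 0.249982 mol × 6.022×10²³ /mol = 1.505e+23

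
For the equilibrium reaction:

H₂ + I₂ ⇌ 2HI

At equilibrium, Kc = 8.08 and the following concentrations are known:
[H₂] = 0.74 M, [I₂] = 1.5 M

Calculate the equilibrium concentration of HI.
[HI] = 2.9948 M

Kc = ([HI]^2) / ([H₂] × [I₂]) = 8.08
[HI]^2 = Kc · (reactant terms)/(other product terms) = 8.08 · 1.11 / 1 = 8.9688
[HI] = (8.9688)^(1/2) = 2.9948 M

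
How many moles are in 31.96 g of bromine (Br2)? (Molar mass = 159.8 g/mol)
Moles = 31.96 g ÷ 159.8 g/mol = 0.2 mol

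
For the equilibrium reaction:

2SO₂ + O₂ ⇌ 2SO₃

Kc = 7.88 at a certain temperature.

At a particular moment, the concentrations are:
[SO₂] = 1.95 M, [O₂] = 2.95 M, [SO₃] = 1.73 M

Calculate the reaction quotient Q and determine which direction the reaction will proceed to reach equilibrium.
Q = 0.267, Q < K, reaction proceeds forward (toward products)

Q = ([SO₃]^2) / ([SO₂]^2 × [O₂])
  = ((1.73)^2) / ((1.95)^2·(2.95)) = 2.9929/11.217 = 0.2668
Since Q = 0.2668 < Kc = 7.88, the reaction proceeds forward (toward products) to reach equilibrium.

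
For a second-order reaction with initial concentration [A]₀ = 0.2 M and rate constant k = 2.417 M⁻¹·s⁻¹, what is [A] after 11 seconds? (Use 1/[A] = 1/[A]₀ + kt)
0.0317 M

1/[A] = 1/[A]₀ + k·t = 1/0.2 + (2.417)·(11) = 5.0000 + 26.5870 = 31.5870
[A] = 1/31.5870 = 0.0317 M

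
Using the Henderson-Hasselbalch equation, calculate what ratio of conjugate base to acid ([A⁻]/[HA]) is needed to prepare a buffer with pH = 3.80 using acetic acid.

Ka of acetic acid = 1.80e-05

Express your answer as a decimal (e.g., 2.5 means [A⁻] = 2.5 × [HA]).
[A⁻]/[HA] = 0.114

pKa = −log(1.80e-05) = 4.7447. pH = pKa + log([A⁻]/[HA]). 3.80 = 4.7447 + log(ratio). log(ratio) = 3.80 − 4.7447 = -0.9447. ratio = 10^(-0.9447) = 0.114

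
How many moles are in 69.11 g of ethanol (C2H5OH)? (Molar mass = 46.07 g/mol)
Moles = 69.11 g ÷ 46.07 g/mol = 1.5 mol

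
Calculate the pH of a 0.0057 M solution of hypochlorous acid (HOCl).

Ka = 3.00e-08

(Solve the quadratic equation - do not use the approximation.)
pH = 4.88

x² + Ka×x - Ka×C = 0. Using quadratic formula: [H⁺] = 1.3062e-05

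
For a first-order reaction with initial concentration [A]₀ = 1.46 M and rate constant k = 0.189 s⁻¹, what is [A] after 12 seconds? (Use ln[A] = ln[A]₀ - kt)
0.1511 M

ln[A] = ln[A]₀ - k·t = ln(1.46) - (0.189)·(12) = 0.3784 - 2.2680 = -1.8896
[A] = e^(-1.8896) = 0.1511 M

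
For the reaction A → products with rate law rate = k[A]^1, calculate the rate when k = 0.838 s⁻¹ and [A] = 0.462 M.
0.3872 M/s

rate = k·[A]^1 = 0.838·(0.462)^1 = 0.838·0.462 = 0.3872 M/s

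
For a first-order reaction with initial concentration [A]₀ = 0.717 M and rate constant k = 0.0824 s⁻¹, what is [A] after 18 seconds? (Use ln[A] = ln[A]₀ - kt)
0.1627 M

ln[A] = ln[A]₀ - k·t = ln(0.717) - (0.0824)·(18) = -0.3327 - 1.4832 = -1.8159
[A] = e^(-1.8159) = 0.1627 M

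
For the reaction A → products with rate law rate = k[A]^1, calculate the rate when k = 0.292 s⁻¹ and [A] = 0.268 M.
0.07826 M/s

rate = k·[A]^1 = 0.292·(0.268)^1 = 0.292·0.268 = 0.07826 M/s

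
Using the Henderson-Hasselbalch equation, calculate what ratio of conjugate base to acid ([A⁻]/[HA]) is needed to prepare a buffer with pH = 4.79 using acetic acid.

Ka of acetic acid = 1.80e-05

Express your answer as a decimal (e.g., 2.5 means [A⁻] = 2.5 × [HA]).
[A⁻]/[HA] = 1.110

pKa = −log(1.80e-05) = 4.7447. pH = pKa + log([A⁻]/[HA]). 4.79 = 4.7447 + log(ratio). log(ratio) = 4.79 − 4.7447 = 0.0453. ratio = 10^(0.0453) = 1.110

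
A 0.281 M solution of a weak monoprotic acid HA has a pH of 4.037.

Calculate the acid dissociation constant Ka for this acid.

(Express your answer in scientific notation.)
K_a = 3.00e-08

[H⁺] = 10^(−pH) = 10^(−4.037) = 9.183e-05 M. For HA ⇌ H⁺ + A⁻, Ka = x²/(C − x) = (9.183e-05)²/(0.281 − 9.183e-05) = 3.00e-08.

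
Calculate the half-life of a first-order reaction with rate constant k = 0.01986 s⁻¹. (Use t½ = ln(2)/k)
34.90 s

t½ = ln(2)/k = 0.6931/0.01986 = 34.90 s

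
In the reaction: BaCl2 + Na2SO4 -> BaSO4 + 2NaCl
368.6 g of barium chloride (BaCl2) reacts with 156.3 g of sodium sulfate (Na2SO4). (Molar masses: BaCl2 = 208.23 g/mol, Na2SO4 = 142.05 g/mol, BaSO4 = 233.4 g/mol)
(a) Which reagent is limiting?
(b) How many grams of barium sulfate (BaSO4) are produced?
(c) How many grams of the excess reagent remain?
(a) Na2SO4, (b) 256.8 g, (c) 139.5 g

Moles of BaCl2 = 368.6 g ÷ 208.23 g/mol = 1.77016 mol
Moles of Na2SO4 = 156.3 g ÷ 142.05 g/mol = 1.10032 mol
Moles ÷ coefficient: BaCl2: 1.77016/1 = 1.77, Na2SO4: 1.10032/1 = 1.1
(a) Na2SO4 has the smaller value, so Na2SO4 is the limiting reagent.
(b) Moles of BaSO4 = 1.10032 mol Na2SO4 × (1/1) = 1.10032 mol; mass = 1.10032 mol × 233.4 g/mol = 256.8 g
(c) BaCl2 consumed = 1.10032 × (1/1) = 1.10032 mol; remaining = 1.77016 − 1.10032 = 0.669841 mol; mass = 0.669841 mol × 208.23 g/mol = 139.5 g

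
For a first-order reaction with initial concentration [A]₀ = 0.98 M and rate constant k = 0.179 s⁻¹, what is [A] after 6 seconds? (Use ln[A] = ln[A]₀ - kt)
0.3348 M

ln[A] = ln[A]₀ - k·t = ln(0.98) - (0.179)·(6) = -0.0202 - 1.0740 = -1.0942
[A] = e^(-1.0942) = 0.3348 M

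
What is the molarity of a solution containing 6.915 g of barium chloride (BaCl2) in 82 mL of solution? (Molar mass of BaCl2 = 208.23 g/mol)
Moles of BaCl2 = 6.915 g ÷ 208.23 g/mol = 0.0332085 mol
Volume = 82 mL = 0.082 L
Molarity = 0.0332085 mol ÷ 0.082 L = 0.405 M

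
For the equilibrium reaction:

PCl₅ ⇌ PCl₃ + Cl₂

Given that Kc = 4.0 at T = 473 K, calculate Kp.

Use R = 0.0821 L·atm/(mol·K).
K_p = 155.3332

Δn = (moles gaseous products) − (moles gaseous reactants) = 1
T = 473 K; RT = 0.0821 × 473 = 38.8333
Kp = Kc·(RT)^Δn = 4.0 × (38.8333)^1 = 4.0 × 38.8333 = 155.3332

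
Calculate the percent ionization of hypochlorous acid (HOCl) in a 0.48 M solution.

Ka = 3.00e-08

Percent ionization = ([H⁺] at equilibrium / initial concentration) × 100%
Percent ionization = 0.025%

Let x = [H⁺]. Ka = x²/(C - x) ⇒ x² + (3.00e-08)x - (3.00e-08)(0.48) = 0. x = 1.1999e-04. Percent = (1.1999e-04/0.48) × 100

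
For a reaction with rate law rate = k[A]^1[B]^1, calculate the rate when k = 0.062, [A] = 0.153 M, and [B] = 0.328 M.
0.003111 M/s

rate = k·[A]^1·[B]^1 = 0.062·(0.153)^1·(0.328)^1 = 0.062·0.153·0.328 = 0.003111 M/s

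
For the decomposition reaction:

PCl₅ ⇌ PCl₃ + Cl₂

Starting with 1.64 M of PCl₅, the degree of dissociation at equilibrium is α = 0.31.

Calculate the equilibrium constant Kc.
K_c = 0.2284

x = α·[A]₀ = 0.31 × 1.64 = 0.5084 M dissociated.
At eq: [PCl₅] = 1.64 − 0.5084 = 1.132 M; [PCl₃] = [Cl₂] = x = 0.5084 M.
Kc = [PCl₃][Cl₂]/[PCl₅] = (0.5084)²/1.132 = 0.2284.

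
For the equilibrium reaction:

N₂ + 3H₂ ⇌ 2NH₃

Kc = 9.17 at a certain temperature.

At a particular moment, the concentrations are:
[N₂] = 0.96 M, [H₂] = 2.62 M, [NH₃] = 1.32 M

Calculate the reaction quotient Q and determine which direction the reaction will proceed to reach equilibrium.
Q = 0.101, Q < K, reaction proceeds forward (toward products)

Q = ([NH₃]^2) / ([N₂] × [H₂]^3)
  = ((1.32)^2) / ((0.96)·(2.62)^3) = 1.7424/17.265 = 0.1009
Since Q = 0.1009 < Kc = 9.17, the reaction proceeds forward (toward products) to reach equilibrium.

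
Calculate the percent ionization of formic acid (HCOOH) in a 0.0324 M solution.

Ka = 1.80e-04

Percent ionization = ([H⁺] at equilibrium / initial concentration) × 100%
Percent ionization = 7.18%

Let x = [H⁺]. Ka = x²/(C - x) ⇒ x² + (1.80e-04)x - (1.80e-04)(0.0324) = 0. x = 2.3266e-03. Percent = (2.3266e-03/0.0324) × 100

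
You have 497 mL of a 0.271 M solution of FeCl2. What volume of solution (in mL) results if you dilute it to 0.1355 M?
Using M₁V₁ = M₂V₂:
0.271 × 497 = 0.1355 × V₂
V₂ = (0.271 × 497) / 0.1355 = 994 mL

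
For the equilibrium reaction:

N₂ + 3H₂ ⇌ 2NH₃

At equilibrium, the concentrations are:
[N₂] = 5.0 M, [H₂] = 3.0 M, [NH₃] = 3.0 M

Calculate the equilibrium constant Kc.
K_c = 0.0667

Kc = ([NH₃]^2) / ([N₂] × [H₂]^3)
   = ((3.0)^2) / ((5.0)·(3.0)^3)
   = 9 / 135 = 0.0667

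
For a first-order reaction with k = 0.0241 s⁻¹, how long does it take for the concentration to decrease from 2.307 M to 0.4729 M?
65.76 s

From ln[A] = ln[A]₀ - k·t: t = ln([A]₀/[A])/k = ln(2.307/0.4729)/0.0241 = ln(4.8784)/0.0241 = 1.5848/0.0241 = 65.76 s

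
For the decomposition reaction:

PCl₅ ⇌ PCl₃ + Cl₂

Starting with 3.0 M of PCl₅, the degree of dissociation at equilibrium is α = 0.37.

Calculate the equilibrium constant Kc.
K_c = 0.6519

x = α·[A]₀ = 0.37 × 3.0 = 1.11 M dissociated.
At eq: [PCl₅] = 3.0 − 1.11 = 1.89 M; [PCl₃] = [Cl₂] = x = 1.11 M.
Kc = [PCl₃][Cl₂]/[PCl₅] = (1.11)²/1.89 = 0.6519.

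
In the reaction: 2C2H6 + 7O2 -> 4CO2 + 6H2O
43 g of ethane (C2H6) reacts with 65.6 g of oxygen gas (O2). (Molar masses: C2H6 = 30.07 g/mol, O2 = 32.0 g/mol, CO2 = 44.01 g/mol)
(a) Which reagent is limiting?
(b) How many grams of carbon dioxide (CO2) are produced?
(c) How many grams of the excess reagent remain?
(a) O2, (b) 51.55 g, (c) 25.39 g

Moles of C2H6 = 43 g ÷ 30.07 g/mol = 1.43 mol
Moles of O2 = 65.6 g ÷ 32.0 g/mol = 2.05 mol
Moles ÷ coefficient: C2H6: 1.43/2 = 0.715, O2: 2.05/7 = 0.2929
(a) O2 has the smaller value, so O2 is the limiting reagent.
(b) Moles of CO2 = 2.05 mol O2 × (4/7) = 1.17143 mol; mass = 1.17143 mol × 44.01 g/mol = 51.55 g
(c) C2H6 consumed = 2.05 × (2/7) = 0.585714 mol; remaining = 1.43 − 0.585714 = 0.844282 mol; mass = 0.844282 mol × 30.07 g/mol = 25.39 g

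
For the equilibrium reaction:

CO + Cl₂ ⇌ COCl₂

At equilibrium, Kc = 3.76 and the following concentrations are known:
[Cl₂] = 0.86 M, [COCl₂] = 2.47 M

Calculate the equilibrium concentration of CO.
[CO] = 0.7639 M

Kc = ([COCl₂]) / ([CO] × [Cl₂]) = 3.76
[CO]^1 = (product terms)/(Kc · other reactant terms) = 2.47 / (3.76 · 0.86) = 0.76385
[CO] = 0.7639 M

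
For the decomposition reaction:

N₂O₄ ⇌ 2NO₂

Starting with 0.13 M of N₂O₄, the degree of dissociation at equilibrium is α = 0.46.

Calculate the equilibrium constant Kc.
K_c = 0.2038

x = α·[A]₀ = 0.46 × 0.13 = 0.0598 M dissociated.
At eq: [N₂O₄] = 0.13 − 0.0598 = 0.0702 M; [NO₂] = 2x = 0.1196 M.
Kc = [NO₂]²/[N₂O₄] = (0.1196)²/0.0702 = 0.2038.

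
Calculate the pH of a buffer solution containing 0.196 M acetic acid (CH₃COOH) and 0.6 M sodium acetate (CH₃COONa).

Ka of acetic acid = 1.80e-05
pH = 5.23

pKa = -log(1.80e-05) = 4.74. pH = pKa + log([A⁻]/[HA]) = 4.74 + log(0.6/0.196)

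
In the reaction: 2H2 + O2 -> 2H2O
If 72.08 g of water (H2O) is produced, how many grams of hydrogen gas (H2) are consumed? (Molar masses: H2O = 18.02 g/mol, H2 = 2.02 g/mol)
Moles of H2O = 72.08 g ÷ 18.02 g/mol = 4 mol
Mole ratio: 2 mol H2 / 2 mol H2O
Moles of H2 = 4 × (2/2) = 4 mol
Mass of H2 = 4 mol × 2.02 g/mol = 8.08 g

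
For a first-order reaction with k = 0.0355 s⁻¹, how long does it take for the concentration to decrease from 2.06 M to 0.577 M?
35.85 s

From ln[A] = ln[A]₀ - k·t: t = ln([A]₀/[A])/k = ln(2.06/0.577)/0.0355 = ln(3.5702)/0.0355 = 1.2726/0.0355 = 35.85 s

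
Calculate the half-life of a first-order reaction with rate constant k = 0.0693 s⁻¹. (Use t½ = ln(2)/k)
10.00 s

t½ = ln(2)/k = 0.6931/0.0693 = 10.00 s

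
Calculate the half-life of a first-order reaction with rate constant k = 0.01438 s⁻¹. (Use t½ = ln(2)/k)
48.20 s

t½ = ln(2)/k = 0.6931/0.01438 = 48.20 s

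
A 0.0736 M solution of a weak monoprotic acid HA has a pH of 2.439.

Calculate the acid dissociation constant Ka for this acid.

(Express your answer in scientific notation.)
K_a = 1.89e-04

[H⁺] = 10^(−pH) = 10^(−2.439) = 3.639e-03 M. For HA ⇌ H⁺ + A⁻, Ka = x²/(C − x) = (3.639e-03)²/(0.0736 − 3.639e-03) = 1.89e-04.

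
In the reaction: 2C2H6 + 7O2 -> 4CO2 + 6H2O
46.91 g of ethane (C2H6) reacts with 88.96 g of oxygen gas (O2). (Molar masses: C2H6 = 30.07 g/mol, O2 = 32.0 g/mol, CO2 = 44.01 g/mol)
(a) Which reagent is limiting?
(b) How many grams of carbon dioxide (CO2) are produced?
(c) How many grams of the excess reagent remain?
(a) O2, (b) 69.91 g, (c) 23.03 g

Moles of C2H6 = 46.91 g ÷ 30.07 g/mol = 1.56003 mol
Moles of O2 = 88.96 g ÷ 32.0 g/mol = 2.78 mol
Moles ÷ coefficient: C2H6: 1.56003/2 = 0.78, O2: 2.78/7 = 0.3971
(a) O2 has the smaller value, so O2 is the limiting reagent.
(b) Moles of CO2 = 2.78 mol O2 × (4/7) = 1.58857 mol; mass = 1.58857 mol × 44.01 g/mol = 69.91 g
(c) C2H6 consumed = 2.78 × (2/7) = 0.794286 mol; remaining = 1.56003 − 0.794286 = 0.765741 mol; mass = 0.765741 mol × 30.07 g/mol = 23.03 g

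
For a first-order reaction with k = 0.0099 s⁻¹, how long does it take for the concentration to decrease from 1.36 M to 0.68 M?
70.01 s

From ln[A] = ln[A]₀ - k·t: t = ln([A]₀/[A])/k = ln(1.36/0.68)/0.0099 = ln(2.0000)/0.0099 = 0.6931/0.0099 = 70.01 s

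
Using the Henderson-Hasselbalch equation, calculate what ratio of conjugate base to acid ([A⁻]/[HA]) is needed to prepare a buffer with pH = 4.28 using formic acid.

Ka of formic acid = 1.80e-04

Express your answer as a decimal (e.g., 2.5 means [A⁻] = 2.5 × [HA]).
[A⁻]/[HA] = 3.430

pKa = −log(1.80e-04) = 3.7447. pH = pKa + log([A⁻]/[HA]). 4.28 = 3.7447 + log(ratio). log(ratio) = 4.28 − 3.7447 = 0.5353. ratio = 10^(0.5353) = 3.430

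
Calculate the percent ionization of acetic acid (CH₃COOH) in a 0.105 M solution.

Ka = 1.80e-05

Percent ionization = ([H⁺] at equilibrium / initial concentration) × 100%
Percent ionization = 1.3%

Let x = [H⁺]. Ka = x²/(C - x) ⇒ x² + (1.80e-05)x - (1.80e-05)(0.105) = 0. x = 1.3658e-03. Percent = (1.3658e-03/0.105) × 100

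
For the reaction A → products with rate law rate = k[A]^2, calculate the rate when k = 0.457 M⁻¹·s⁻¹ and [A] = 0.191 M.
0.01667 M/s

rate = k·[A]^2 = 0.457·(0.191)^2 = 0.457·0.036481 = 0.01667 M/s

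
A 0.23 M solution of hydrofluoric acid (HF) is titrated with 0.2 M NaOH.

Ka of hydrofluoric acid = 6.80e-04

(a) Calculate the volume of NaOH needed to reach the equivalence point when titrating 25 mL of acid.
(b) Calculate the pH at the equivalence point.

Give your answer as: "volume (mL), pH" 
V = 28.7 mL, pH = 8.10

(a) At equivalence: moles acid = moles base.
moles acid = 0.23 × 0.025 = 0.00575 mol; V_NaOH = 0.00575/0.2 = 0.02875 L = 28.7 mL.
(b) At equivalence, all acid → conjugate base A⁻ at [A⁻] = 0.00575/0.05375 = 0.107 M.
Kb = Kw/Ka = 1.0e-14/6.80e-04 = 1.471e-11; [OH⁻] = √(Kb·[A⁻]) = 1.254e-06; pOH = 5.90; pH = 14 − pOH = 8.10.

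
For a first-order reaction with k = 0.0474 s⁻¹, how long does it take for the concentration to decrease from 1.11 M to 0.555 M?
14.62 s

From ln[A] = ln[A]₀ - k·t: t = ln([A]₀/[A])/k = ln(1.11/0.555)/0.0474 = ln(2.0000)/0.0474 = 0.6931/0.0474 = 14.62 s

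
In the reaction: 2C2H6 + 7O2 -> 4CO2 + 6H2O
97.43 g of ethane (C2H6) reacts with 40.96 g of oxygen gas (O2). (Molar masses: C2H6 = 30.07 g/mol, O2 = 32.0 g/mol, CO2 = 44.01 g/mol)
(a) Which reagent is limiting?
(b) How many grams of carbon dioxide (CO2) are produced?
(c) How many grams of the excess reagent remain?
(a) O2, (b) 32.19 g, (c) 86.43 g

Moles of C2H6 = 97.43 g ÷ 30.07 g/mol = 3.24011 mol
Moles of O2 = 40.96 g ÷ 32.0 g/mol = 1.28 mol
Moles ÷ coefficient: C2H6: 3.24011/2 = 1.62, O2: 1.28/7 = 0.1829
(a) O2 has the smaller value, so O2 is the limiting reagent.
(b) Moles of CO2 = 1.28 mol O2 × (4/7) = 0.731429 mol; mass = 0.731429 mol × 44.01 g/mol = 32.19 g
(c) C2H6 consumed = 1.28 × (2/7) = 0.365714 mol; remaining = 3.24011 − 0.365714 = 2.87439 mol; mass = 2.87439 mol × 30.07 g/mol = 86.43 g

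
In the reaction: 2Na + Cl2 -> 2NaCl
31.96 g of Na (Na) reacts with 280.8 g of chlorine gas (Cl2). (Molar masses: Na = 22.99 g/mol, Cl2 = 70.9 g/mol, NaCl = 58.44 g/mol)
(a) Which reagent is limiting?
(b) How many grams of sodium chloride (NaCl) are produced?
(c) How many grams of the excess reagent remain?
(a) Na, (b) 81.24 g, (c) 231.5 g

Moles of Na = 31.96 g ÷ 22.99 g/mol = 1.39017 mol
Moles of Cl2 = 280.8 g ÷ 70.9 g/mol = 3.96051 mol
Moles ÷ coefficient: Na: 1.39017/2 = 0.6951, Cl2: 3.96051/1 = 3.961
(a) Na has the smaller value, so Na is the limiting reagent.
(b) Moles of NaCl = 1.39017 mol Na × (2/2) = 1.39017 mol; mass = 1.39017 mol × 58.44 g/mol = 81.24 g
(c) Cl2 consumed = 1.39017 × (1/2) = 0.695085 mol; remaining = 3.96051 − 0.695085 = 3.26542 mol; mass = 3.26542 mol × 70.9 g/mol = 231.5 g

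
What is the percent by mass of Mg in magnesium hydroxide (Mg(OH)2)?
Mass of Mg in formula = 24.31 × 1 = 24.31 g/mol
Molar mass = 58.33 g/mol
% Mg = (24.31/58.33) × 100% = 41.68%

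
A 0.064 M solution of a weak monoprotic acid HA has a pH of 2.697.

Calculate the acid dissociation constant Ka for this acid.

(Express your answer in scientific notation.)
K_a = 6.51e-05

[H⁺] = 10^(−pH) = 10^(−2.697) = 2.009e-03 M. For HA ⇌ H⁺ + A⁻, Ka = x²/(C − x) = (2.009e-03)²/(0.064 − 2.009e-03) = 6.51e-05.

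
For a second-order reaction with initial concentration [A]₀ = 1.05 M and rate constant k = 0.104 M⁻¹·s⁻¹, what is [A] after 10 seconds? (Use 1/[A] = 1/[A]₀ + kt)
0.5019 M

1/[A] = 1/[A]₀ + k·t = 1/1.05 + (0.104)·(10) = 0.9524 + 1.0400 = 1.9924
[A] = 1/1.9924 = 0.5019 M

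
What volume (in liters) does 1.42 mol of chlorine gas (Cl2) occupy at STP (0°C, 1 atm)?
At STP, 1 mol of gas occupies 22.4 L
Volume = 1.42 mol × 22.4 L/mol = 31.81 L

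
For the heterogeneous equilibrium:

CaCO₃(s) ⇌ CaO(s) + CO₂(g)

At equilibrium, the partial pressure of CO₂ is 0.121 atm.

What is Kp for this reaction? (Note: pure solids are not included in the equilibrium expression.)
K_p = 0.121

Solids (CaCO₃, CaO) have activity 1 and are excluded.
Kp = P(CO₂) = 0.121.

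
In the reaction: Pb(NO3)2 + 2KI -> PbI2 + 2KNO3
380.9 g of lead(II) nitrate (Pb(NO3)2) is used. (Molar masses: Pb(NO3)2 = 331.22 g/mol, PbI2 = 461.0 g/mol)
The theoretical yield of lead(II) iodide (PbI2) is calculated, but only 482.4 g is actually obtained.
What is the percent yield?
Moles of Pb(NO3)2 = 380.9 g ÷ 331.22 g/mol = 1.14999 mol
Mole ratio: 1 mol PbI2 / 1 mol Pb(NO3)2
Moles of PbI2 = 1.14999 × (1/1) = 1.14999 mol
Theoretical yield = 1.14999 mol × 461.0 g/mol = 530.15 g
Actual yield = 482.4 g
Percent yield = (482.4 / 530.15) × 100% = 91.0%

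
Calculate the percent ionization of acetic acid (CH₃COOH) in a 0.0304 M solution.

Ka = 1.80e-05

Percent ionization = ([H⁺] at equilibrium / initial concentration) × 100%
Percent ionization = 2.4%

Let x = [H⁺]. Ka = x²/(C - x) ⇒ x² + (1.80e-05)x - (1.80e-05)(0.0304) = 0. x = 7.3078e-04. Percent = (7.3078e-04/0.0304) × 100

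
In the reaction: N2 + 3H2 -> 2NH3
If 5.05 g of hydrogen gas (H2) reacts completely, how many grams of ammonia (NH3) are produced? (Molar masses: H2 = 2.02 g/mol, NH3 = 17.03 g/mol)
Moles of H2 = 5.05 g ÷ 2.02 g/mol = 2.5 mol
Mole ratio: 2 mol NH3 / 3 mol H2
Moles of NH3 = 2.5 × (2/3) = 1.66667 mol
Mass of NH3 = 1.66667 mol × 17.03 g/mol = 28.38 g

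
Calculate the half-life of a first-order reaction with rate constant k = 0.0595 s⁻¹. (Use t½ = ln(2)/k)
11.65 s

t½ = ln(2)/k = 0.6931/0.0595 = 11.65 s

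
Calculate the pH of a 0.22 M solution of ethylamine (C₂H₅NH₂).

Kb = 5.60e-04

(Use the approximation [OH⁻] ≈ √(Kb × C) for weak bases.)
pH = 12.05

[OH⁻] = √(Kb × C) = √(5.60e-04 × 0.22) = 1.1100e-02. pOH = 1.95, pH = 14 - pOH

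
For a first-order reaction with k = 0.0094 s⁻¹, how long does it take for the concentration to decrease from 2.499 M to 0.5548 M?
160.11 s

From ln[A] = ln[A]₀ - k·t: t = ln([A]₀/[A])/k = ln(2.499/0.5548)/0.0094 = ln(4.5043)/0.0094 = 1.5050/0.0094 = 160.11 s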